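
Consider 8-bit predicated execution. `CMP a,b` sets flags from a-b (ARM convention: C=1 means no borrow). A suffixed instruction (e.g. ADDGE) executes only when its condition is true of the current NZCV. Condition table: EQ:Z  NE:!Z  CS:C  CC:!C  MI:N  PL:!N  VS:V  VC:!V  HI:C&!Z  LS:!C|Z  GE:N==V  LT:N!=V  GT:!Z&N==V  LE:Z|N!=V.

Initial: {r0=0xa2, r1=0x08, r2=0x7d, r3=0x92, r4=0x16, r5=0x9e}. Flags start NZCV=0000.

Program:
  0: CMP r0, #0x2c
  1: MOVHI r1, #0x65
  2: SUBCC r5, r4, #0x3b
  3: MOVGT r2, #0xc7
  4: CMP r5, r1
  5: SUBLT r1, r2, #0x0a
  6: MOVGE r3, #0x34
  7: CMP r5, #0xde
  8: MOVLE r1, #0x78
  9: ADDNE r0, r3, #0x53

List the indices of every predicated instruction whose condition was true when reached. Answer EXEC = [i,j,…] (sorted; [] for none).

[0] flags=0011 → (cmp)
[1] flags=0011 HI?T → r1=0x65
[2] flags=0011 CC?F → skip
[3] flags=0011 GT?F → skip
[4] flags=0011 → (cmp)
[5] flags=0011 LT?T → r1=0x73
[6] flags=0011 GE?F → skip
[7] flags=1000 → (cmp)
[8] flags=1000 LE?T → r1=0x78
[9] flags=1000 NE?T → r0=0xe5

EXEC = [1,5,8,9]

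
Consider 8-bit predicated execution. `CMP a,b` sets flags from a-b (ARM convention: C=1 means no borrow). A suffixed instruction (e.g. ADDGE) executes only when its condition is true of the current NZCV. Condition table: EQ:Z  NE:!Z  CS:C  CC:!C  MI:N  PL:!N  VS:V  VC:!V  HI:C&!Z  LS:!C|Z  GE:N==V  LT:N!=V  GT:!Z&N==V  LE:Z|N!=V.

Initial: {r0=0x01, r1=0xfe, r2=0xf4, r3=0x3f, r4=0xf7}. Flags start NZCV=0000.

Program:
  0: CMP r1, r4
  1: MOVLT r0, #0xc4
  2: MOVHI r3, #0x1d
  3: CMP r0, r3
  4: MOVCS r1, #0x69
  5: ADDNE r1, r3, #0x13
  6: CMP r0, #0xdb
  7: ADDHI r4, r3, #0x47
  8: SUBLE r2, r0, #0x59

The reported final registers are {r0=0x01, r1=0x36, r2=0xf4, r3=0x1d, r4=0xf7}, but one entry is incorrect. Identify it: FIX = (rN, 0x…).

FIX = (r1, 0x30)

[0] flags=0010 → (cmp)
[1] flags=0010 LT?F → skip
[2] flags=0010 HI?T → r3=0x1d
[3] flags=1000 → (cmp)
[4] flags=1000 CS?F → skip
[5] flags=1000 NE?T → r1=0x30
[6] flags=0000 → (cmp)
[7] flags=0000 HI?F → skip
[8] flags=0000 LE?F → skip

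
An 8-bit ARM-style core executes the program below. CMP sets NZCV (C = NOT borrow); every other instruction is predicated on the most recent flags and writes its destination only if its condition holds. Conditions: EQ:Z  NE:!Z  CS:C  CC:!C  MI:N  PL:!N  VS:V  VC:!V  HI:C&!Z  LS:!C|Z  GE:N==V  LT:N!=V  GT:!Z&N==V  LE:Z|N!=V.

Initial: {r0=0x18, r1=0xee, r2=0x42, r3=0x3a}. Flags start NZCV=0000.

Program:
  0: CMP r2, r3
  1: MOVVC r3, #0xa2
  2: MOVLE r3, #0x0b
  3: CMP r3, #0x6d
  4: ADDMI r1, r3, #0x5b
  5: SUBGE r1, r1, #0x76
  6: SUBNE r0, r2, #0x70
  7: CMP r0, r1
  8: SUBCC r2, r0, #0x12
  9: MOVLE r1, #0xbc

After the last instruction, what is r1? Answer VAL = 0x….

VAL = 0xbc

0: ✓ CMP  NZCV=0010
1: ✓ MOVVC  r3←0xa2
2: · MOVLE
3: ✓ CMP  NZCV=0011
4: · ADDMI
5: · SUBGE
6: ✓ SUBNE  r0←0xd2
7: ✓ CMP  NZCV=1000
8: ✓ SUBCC  r2←0xc0
9: ✓ MOVLE  r1←0xbc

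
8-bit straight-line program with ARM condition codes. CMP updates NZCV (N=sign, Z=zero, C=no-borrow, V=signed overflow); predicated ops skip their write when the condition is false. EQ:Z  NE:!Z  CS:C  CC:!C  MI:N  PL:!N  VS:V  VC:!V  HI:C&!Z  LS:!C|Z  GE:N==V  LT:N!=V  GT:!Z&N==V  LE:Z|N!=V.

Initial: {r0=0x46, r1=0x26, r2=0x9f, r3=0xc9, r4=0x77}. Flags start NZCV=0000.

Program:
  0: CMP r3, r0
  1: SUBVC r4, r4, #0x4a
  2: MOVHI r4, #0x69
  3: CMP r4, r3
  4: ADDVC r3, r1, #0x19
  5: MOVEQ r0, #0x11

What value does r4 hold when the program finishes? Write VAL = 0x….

VAL = 0x69

0: ✓ CMP  NZCV=1010
1: ✓ SUBVC  r4←0x2d
2: ✓ MOVHI  r4←0x69
3: ✓ CMP  NZCV=1001
4: · ADDVC
5: · MOVEQ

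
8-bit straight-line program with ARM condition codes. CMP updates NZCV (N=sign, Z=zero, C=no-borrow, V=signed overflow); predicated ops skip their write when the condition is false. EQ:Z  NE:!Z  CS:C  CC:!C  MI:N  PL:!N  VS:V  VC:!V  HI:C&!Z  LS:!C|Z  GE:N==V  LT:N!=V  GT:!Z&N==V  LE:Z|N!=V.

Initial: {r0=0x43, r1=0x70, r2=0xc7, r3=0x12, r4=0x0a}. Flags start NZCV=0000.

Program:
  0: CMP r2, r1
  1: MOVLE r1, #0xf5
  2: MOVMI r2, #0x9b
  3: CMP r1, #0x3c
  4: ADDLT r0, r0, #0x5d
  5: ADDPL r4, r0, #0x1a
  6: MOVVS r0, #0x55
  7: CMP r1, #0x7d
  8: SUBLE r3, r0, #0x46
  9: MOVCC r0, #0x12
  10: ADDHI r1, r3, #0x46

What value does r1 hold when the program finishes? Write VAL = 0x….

VAL = 0xa0

[0] flags=0011 → (cmp)
[1] flags=0011 LE?T → r1=0xf5
[2] flags=0011 MI?F → skip
[3] flags=1010 → (cmp)
[4] flags=1010 LT?T → r0=0xa0
[5] flags=1010 PL?F → skip
[6] flags=1010 VS?F → skip
[7] flags=0011 → (cmp)
[8] flags=0011 LE?T → r3=0x5a
[9] flags=0011 CC?F → skip
[10] flags=0011 HI?T → r1=0xa0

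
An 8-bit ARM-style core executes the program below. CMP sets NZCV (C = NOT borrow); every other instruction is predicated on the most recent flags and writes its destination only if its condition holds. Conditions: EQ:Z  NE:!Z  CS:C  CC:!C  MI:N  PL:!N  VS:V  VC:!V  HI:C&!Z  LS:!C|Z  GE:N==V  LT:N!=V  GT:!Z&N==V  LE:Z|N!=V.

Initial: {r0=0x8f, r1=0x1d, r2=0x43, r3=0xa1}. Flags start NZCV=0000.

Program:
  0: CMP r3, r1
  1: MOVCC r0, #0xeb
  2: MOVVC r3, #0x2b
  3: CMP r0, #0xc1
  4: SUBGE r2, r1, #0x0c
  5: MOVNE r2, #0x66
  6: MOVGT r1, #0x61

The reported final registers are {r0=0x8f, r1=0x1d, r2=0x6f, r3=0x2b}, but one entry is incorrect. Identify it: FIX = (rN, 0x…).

FIX = (r2, 0x66)

[0] flags=1010 → (cmp)
[1] flags=1010 CC?F → skip
[2] flags=1010 VC?T → r3=0x2b
[3] flags=1000 → (cmp)
[4] flags=1000 GE?F → skip
[5] flags=1000 NE?T → r2=0x66
[6] flags=1000 GT?F → skip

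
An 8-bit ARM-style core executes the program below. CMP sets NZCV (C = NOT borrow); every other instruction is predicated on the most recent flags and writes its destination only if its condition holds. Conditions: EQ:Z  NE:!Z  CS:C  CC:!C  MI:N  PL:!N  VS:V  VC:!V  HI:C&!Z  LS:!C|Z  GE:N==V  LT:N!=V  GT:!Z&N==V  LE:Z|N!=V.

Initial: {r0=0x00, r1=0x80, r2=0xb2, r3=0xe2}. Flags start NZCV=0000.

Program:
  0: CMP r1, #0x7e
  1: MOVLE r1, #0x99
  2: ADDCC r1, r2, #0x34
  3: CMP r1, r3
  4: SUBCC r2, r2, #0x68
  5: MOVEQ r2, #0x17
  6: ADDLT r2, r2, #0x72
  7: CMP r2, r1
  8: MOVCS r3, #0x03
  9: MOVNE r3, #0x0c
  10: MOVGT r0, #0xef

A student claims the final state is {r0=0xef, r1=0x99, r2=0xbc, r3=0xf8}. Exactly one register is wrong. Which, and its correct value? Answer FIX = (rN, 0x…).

0: ✓ CMP  NZCV=0011
1: ✓ MOVLE  r1←0x99
2: · ADDCC
3: ✓ CMP  NZCV=1000
4: ✓ SUBCC  r2←0x4a
5: · MOVEQ
6: ✓ ADDLT  r2←0xbc
7: ✓ CMP  NZCV=0010
8: ✓ MOVCS  r3←0x03
9: ✓ MOVNE  r3←0x0c
10: ✓ MOVGT  r0←0xef

FIX = (r3, 0x0c)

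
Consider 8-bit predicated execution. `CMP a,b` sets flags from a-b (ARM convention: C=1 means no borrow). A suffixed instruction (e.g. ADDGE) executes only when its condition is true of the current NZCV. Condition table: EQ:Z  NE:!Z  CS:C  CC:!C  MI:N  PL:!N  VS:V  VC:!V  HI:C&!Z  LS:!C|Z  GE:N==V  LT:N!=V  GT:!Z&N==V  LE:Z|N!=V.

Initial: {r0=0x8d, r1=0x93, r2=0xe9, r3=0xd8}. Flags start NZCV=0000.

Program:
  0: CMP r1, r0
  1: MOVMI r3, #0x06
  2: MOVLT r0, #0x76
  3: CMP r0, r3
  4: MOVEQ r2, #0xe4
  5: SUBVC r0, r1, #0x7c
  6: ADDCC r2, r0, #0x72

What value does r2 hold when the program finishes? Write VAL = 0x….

VAL = 0x89

0: ✓ CMP  NZCV=0010
1: · MOVMI
2: · MOVLT
3: ✓ CMP  NZCV=1000
4: · MOVEQ
5: ✓ SUBVC  r0←0x17
6: ✓ ADDCC  r2←0x89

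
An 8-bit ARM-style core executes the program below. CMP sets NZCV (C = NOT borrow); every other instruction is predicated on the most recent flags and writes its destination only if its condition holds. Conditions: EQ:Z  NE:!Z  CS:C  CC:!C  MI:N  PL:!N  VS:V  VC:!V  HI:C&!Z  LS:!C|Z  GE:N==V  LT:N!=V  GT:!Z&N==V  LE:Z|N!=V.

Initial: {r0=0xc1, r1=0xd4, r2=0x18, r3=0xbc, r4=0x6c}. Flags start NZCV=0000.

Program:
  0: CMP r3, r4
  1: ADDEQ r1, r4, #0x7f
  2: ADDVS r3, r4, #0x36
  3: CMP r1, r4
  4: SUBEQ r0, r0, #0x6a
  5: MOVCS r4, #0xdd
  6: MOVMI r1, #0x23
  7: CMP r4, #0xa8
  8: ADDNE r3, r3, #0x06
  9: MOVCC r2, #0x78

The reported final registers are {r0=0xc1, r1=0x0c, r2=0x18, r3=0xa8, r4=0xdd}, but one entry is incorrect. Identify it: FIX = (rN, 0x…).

FIX = (r1, 0xd4)

[0] flags=0011 → (cmp)
[1] flags=0011 EQ?F → skip
[2] flags=0011 VS?T → r3=0xa2
[3] flags=0011 → (cmp)
[4] flags=0011 EQ?F → skip
[5] flags=0011 CS?T → r4=0xdd
[6] flags=0011 MI?F → skip
[7] flags=0010 → (cmp)
[8] flags=0010 NE?T → r3=0xa8
[9] flags=0010 CC?F → skip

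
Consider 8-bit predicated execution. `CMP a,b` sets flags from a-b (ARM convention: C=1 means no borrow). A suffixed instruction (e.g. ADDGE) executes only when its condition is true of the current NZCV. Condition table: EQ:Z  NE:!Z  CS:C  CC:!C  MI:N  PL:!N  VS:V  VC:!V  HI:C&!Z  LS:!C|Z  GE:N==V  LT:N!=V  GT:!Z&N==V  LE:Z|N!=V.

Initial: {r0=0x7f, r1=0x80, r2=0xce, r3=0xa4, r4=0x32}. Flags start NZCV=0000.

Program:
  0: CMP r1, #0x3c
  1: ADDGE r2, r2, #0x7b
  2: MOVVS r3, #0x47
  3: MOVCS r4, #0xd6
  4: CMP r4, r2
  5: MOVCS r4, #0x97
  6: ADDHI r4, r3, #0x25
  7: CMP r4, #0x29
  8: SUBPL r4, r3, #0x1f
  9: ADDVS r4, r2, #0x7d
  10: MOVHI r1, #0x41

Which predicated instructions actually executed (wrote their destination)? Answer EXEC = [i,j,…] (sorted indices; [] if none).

EXEC = [2,3,5,6,8,10]

[0] flags=0011 → (cmp)
[1] flags=0011 GE?F → skip
[2] flags=0011 VS?T → r3=0x47
[3] flags=0011 CS?T → r4=0xd6
[4] flags=0010 → (cmp)
[5] flags=0010 CS?T → r4=0x97
[6] flags=0010 HI?T → r4=0x6c
[7] flags=0010 → (cmp)
[8] flags=0010 PL?T → r4=0x28
[9] flags=0010 VS?F → skip
[10] flags=0010 HI?T → r1=0x41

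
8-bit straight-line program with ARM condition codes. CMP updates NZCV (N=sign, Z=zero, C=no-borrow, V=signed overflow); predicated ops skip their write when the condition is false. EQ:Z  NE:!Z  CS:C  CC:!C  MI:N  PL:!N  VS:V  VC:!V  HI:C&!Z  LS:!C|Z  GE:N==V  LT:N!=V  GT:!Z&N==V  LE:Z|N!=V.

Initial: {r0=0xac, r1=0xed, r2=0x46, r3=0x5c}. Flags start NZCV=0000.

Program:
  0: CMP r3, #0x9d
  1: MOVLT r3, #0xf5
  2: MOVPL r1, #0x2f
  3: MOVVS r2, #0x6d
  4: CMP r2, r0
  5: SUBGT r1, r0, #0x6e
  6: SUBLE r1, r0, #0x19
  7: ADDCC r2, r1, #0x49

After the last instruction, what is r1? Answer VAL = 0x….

[0] flags=1001 → (cmp)
[1] flags=1001 LT?F → skip
[2] flags=1001 PL?F → skip
[3] flags=1001 VS?T → r2=0x6d
[4] flags=1001 → (cmp)
[5] flags=1001 GT?T → r1=0x3e
[6] flags=1001 LE?F → skip
[7] flags=1001 CC?T → r2=0x87

VAL = 0x3e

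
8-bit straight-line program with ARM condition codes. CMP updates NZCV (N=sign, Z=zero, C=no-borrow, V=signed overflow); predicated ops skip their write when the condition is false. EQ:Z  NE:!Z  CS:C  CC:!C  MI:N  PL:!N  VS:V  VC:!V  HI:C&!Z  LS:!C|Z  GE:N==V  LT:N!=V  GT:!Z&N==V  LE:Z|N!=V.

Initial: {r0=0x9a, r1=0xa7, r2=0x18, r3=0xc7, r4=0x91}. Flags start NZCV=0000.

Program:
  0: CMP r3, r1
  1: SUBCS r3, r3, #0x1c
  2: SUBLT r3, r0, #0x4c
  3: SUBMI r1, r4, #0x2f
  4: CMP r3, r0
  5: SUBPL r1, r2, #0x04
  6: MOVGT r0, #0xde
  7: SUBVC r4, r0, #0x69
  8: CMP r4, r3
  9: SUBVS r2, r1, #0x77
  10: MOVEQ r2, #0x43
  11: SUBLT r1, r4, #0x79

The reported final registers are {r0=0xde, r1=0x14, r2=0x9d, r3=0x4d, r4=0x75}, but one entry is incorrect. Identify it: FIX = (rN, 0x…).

FIX = (r3, 0xab)

0: ✓ CMP  NZCV=0010
1: ✓ SUBCS  r3←0xab
2: · SUBLT
3: · SUBMI
4: ✓ CMP  NZCV=0010
5: ✓ SUBPL  r1←0x14
6: ✓ MOVGT  r0←0xde
7: ✓ SUBVC  r4←0x75
8: ✓ CMP  NZCV=1001
9: ✓ SUBVS  r2←0x9d
10: · MOVEQ
11: · SUBLT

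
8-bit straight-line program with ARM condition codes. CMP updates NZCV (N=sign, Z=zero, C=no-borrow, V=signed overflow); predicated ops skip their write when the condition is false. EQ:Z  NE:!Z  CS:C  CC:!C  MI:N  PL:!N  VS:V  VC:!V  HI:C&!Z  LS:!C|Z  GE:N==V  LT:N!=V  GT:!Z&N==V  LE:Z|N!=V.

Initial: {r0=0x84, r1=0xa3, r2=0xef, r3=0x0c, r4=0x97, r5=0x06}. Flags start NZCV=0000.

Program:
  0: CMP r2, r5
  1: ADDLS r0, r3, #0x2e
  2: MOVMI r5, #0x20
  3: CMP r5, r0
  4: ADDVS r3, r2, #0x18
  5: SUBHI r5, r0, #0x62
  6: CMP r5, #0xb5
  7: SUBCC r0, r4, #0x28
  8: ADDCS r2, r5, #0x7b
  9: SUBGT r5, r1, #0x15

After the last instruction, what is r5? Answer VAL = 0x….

VAL = 0x8e

[0] flags=1010 → (cmp)
[1] flags=1010 LS?F → skip
[2] flags=1010 MI?T → r5=0x20
[3] flags=1001 → (cmp)
[4] flags=1001 VS?T → r3=0x07
[5] flags=1001 HI?F → skip
[6] flags=0000 → (cmp)
[7] flags=0000 CC?T → r0=0x6f
[8] flags=0000 CS?F → skip
[9] flags=0000 GT?T → r5=0x8e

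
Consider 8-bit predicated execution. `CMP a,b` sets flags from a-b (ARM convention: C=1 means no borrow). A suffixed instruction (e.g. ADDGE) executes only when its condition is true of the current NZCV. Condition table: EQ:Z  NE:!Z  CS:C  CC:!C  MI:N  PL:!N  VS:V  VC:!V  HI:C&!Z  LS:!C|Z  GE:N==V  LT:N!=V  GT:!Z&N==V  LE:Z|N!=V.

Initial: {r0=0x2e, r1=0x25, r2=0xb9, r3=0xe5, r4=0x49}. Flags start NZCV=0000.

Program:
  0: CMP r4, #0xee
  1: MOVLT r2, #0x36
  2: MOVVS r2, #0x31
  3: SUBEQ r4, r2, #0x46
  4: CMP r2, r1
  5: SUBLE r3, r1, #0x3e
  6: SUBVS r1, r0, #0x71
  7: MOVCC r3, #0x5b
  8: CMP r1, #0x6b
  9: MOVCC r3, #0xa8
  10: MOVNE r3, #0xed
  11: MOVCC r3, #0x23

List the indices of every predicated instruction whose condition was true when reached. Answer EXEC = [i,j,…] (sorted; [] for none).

[0] flags=0000 → (cmp)
[1] flags=0000 LT?F → skip
[2] flags=0000 VS?F → skip
[3] flags=0000 EQ?F → skip
[4] flags=1010 → (cmp)
[5] flags=1010 LE?T → r3=0xe7
[6] flags=1010 VS?F → skip
[7] flags=1010 CC?F → skip
[8] flags=1000 → (cmp)
[9] flags=1000 CC?T → r3=0xa8
[10] flags=1000 NE?T → r3=0xed
[11] flags=1000 CC?T → r3=0x23

EXEC = [5,9,10,11]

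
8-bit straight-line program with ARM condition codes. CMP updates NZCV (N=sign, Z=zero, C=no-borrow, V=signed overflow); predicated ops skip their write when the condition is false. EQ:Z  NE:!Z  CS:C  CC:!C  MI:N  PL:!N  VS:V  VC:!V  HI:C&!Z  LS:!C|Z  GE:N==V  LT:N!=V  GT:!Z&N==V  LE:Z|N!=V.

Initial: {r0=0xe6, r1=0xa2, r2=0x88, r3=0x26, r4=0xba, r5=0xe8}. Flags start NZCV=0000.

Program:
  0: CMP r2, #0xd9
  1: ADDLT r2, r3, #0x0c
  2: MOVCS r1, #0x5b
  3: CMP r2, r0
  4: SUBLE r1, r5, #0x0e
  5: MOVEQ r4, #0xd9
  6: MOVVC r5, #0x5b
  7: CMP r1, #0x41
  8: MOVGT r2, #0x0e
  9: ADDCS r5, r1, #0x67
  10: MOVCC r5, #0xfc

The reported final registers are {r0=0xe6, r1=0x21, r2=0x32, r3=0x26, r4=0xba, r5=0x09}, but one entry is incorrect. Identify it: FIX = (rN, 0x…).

FIX = (r1, 0xa2)

[0] flags=1000 → (cmp)
[1] flags=1000 LT?T → r2=0x32
[2] flags=1000 CS?F → skip
[3] flags=0000 → (cmp)
[4] flags=0000 LE?F → skip
[5] flags=0000 EQ?F → skip
[6] flags=0000 VC?T → r5=0x5b
[7] flags=0011 → (cmp)
[8] flags=0011 GT?F → skip
[9] flags=0011 CS?T → r5=0x09
[10] flags=0011 CC?F → skip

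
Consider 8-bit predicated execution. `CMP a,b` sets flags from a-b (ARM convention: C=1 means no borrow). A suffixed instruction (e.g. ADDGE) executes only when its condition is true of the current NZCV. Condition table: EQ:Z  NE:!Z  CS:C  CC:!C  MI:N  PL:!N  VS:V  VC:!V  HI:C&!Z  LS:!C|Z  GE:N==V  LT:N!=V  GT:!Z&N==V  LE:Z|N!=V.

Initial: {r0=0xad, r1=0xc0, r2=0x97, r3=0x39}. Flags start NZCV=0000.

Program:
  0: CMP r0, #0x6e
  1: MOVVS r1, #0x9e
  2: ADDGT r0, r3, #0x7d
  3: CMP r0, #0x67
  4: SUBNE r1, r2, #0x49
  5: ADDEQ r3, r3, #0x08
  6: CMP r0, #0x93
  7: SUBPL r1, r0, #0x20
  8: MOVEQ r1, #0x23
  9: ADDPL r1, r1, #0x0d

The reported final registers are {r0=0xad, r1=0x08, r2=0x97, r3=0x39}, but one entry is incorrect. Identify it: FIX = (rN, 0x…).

0: ✓ CMP  NZCV=0011
1: ✓ MOVVS  r1←0x9e
2: · ADDGT
3: ✓ CMP  NZCV=0011
4: ✓ SUBNE  r1←0x4e
5: · ADDEQ
6: ✓ CMP  NZCV=0010
7: ✓ SUBPL  r1←0x8d
8: · MOVEQ
9: ✓ ADDPL  r1←0x9a

FIX = (r1, 0x9a)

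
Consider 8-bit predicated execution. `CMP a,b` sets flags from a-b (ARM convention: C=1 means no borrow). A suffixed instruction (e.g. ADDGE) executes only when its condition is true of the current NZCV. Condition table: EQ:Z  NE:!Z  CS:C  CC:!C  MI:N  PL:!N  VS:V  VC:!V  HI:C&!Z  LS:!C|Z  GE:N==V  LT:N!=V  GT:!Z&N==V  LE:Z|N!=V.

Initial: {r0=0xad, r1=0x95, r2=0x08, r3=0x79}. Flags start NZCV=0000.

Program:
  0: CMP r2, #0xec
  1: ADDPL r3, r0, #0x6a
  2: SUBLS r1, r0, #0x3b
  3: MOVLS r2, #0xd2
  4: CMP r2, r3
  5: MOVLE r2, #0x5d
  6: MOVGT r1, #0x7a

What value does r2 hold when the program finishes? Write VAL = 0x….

VAL = 0x5d

0: ✓ CMP  NZCV=0000
1: ✓ ADDPL  r3←0x17
2: ✓ SUBLS  r1←0x72
3: ✓ MOVLS  r2←0xd2
4: ✓ CMP  NZCV=1010
5: ✓ MOVLE  r2←0x5d
6: · MOVGT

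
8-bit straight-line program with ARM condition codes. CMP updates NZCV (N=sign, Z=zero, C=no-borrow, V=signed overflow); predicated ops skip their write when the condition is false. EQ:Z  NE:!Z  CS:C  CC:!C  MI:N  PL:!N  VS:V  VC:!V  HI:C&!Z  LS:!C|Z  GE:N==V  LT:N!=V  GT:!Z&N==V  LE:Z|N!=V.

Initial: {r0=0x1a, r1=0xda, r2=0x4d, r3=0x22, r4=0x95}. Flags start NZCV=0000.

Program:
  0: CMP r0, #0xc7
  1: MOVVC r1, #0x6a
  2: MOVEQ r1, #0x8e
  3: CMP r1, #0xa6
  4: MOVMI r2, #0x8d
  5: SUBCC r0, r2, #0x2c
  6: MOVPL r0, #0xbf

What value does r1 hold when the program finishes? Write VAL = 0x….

VAL = 0x6a

0: ✓ CMP  NZCV=0000
1: ✓ MOVVC  r1←0x6a
2: · MOVEQ
3: ✓ CMP  NZCV=1001
4: ✓ MOVMI  r2←0x8d
5: ✓ SUBCC  r0←0x61
6: · MOVPL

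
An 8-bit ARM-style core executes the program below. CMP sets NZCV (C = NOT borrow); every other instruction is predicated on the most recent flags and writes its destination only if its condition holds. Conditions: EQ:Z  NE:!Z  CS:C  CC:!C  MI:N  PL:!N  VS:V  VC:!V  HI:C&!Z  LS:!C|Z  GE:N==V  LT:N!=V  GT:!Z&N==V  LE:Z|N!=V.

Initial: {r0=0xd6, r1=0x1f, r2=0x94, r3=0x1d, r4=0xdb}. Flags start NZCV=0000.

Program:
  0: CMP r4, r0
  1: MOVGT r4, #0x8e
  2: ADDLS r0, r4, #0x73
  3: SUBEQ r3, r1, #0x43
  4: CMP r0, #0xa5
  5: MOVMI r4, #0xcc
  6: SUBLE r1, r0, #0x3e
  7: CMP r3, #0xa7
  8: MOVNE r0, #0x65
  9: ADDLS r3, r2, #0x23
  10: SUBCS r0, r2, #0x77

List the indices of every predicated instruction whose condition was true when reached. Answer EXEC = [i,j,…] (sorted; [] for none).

0: ✓ CMP  NZCV=0010
1: ✓ MOVGT  r4←0x8e
2: · ADDLS
3: · SUBEQ
4: ✓ CMP  NZCV=0010
5: · MOVMI
6: · SUBLE
7: ✓ CMP  NZCV=0000
8: ✓ MOVNE  r0←0x65
9: ✓ ADDLS  r3←0xb7
10: · SUBCS

EXEC = [1,8,9]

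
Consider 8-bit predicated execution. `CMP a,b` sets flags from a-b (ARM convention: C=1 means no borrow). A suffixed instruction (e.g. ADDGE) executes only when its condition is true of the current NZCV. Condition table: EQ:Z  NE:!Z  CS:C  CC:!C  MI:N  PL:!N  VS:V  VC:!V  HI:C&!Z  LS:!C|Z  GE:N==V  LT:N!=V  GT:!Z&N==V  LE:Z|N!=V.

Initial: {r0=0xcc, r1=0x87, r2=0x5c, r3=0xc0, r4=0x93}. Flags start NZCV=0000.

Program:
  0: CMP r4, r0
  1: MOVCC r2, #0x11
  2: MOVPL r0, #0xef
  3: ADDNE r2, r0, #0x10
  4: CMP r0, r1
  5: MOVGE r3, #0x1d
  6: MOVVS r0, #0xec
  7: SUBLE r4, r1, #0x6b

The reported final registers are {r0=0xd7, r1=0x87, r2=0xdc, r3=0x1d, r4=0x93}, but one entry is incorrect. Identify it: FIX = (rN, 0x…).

0: ✓ CMP  NZCV=1000
1: ✓ MOVCC  r2←0x11
2: · MOVPL
3: ✓ ADDNE  r2←0xdc
4: ✓ CMP  NZCV=0010
5: ✓ MOVGE  r3←0x1d
6: · MOVVS
7: · SUBLE

FIX = (r0, 0xcc)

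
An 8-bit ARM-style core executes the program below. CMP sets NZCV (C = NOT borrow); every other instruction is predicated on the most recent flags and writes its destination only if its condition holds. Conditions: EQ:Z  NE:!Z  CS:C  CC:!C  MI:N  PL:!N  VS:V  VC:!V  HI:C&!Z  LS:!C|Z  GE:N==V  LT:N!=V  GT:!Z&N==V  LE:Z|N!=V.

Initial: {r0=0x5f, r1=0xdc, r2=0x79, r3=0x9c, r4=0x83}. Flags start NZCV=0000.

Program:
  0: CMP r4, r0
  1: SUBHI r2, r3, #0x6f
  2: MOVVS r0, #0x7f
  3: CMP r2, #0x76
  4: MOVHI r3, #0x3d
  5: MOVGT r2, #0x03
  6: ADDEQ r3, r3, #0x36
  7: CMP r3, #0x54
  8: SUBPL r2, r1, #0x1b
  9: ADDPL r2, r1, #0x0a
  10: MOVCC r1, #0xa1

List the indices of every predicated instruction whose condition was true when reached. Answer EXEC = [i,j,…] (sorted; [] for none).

EXEC = [1,2,8,9]

[0] flags=0011 → (cmp)
[1] flags=0011 HI?T → r2=0x2d
[2] flags=0011 VS?T → r0=0x7f
[3] flags=1000 → (cmp)
[4] flags=1000 HI?F → skip
[5] flags=1000 GT?F → skip
[6] flags=1000 EQ?F → skip
[7] flags=0011 → (cmp)
[8] flags=0011 PL?T → r2=0xc1
[9] flags=0011 PL?T → r2=0xe6
[10] flags=0011 CC?F → skip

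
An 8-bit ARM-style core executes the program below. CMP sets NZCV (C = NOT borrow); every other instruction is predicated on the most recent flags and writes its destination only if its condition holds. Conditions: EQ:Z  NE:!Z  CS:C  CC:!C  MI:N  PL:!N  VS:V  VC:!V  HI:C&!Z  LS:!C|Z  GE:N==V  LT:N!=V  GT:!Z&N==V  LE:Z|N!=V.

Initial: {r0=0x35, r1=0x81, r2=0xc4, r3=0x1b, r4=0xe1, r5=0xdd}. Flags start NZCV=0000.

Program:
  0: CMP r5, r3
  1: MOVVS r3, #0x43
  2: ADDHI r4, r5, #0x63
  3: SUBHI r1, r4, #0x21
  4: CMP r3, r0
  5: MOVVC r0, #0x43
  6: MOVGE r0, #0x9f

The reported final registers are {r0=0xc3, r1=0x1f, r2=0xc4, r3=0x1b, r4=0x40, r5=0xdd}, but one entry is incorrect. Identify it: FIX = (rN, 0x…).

FIX = (r0, 0x43)

0: ✓ CMP  NZCV=1010
1: · MOVVS
2: ✓ ADDHI  r4←0x40
3: ✓ SUBHI  r1←0x1f
4: ✓ CMP  NZCV=1000
5: ✓ MOVVC  r0←0x43
6: · MOVGE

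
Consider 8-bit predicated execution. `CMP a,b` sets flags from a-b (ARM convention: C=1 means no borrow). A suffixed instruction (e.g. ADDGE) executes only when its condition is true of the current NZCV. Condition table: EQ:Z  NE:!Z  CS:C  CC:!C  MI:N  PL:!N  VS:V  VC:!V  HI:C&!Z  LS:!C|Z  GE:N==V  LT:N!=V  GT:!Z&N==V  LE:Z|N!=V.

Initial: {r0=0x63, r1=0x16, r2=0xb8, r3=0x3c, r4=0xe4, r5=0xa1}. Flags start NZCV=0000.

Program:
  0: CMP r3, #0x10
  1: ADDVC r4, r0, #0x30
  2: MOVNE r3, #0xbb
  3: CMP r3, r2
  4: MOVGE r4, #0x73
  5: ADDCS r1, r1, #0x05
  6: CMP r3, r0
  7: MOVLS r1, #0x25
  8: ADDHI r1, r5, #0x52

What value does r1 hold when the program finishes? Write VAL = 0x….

0: ✓ CMP  NZCV=0010
1: ✓ ADDVC  r4←0x93
2: ✓ MOVNE  r3←0xbb
3: ✓ CMP  NZCV=0010
4: ✓ MOVGE  r4←0x73
5: ✓ ADDCS  r1←0x1b
6: ✓ CMP  NZCV=0011
7: · MOVLS
8: ✓ ADDHI  r1←0xf3

VAL = 0xf3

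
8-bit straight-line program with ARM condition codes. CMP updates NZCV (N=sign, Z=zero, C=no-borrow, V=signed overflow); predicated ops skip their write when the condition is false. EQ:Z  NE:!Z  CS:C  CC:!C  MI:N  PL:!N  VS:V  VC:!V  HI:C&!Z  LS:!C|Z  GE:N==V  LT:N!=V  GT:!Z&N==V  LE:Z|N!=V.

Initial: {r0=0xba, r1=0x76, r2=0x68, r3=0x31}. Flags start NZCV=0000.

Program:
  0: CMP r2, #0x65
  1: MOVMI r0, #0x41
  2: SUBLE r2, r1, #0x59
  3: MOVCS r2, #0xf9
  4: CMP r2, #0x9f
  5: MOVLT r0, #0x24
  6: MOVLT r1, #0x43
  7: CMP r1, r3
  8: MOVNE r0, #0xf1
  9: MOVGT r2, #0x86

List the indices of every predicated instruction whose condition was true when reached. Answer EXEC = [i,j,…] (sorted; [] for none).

0: ✓ CMP  NZCV=0010
1: · MOVMI
2: · SUBLE
3: ✓ MOVCS  r2←0xf9
4: ✓ CMP  NZCV=0010
5: · MOVLT
6: · MOVLT
7: ✓ CMP  NZCV=0010
8: ✓ MOVNE  r0←0xf1
9: ✓ MOVGT  r2←0x86

EXEC = [3,8,9]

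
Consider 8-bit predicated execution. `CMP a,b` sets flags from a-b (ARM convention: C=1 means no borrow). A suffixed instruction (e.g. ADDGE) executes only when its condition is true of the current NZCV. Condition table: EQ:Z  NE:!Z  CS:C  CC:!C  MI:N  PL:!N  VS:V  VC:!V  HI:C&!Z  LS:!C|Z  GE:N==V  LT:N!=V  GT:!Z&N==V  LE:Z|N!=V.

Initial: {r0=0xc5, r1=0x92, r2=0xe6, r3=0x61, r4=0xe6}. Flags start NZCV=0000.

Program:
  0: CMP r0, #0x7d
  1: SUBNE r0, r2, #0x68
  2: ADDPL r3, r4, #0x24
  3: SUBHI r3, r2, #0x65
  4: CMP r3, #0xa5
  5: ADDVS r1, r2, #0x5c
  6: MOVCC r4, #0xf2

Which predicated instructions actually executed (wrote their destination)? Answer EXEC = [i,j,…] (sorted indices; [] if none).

0: ✓ CMP  NZCV=0011
1: ✓ SUBNE  r0←0x7e
2: ✓ ADDPL  r3←0x0a
3: ✓ SUBHI  r3←0x81
4: ✓ CMP  NZCV=1000
5: · ADDVS
6: ✓ MOVCC  r4←0xf2

EXEC = [1,2,3,6]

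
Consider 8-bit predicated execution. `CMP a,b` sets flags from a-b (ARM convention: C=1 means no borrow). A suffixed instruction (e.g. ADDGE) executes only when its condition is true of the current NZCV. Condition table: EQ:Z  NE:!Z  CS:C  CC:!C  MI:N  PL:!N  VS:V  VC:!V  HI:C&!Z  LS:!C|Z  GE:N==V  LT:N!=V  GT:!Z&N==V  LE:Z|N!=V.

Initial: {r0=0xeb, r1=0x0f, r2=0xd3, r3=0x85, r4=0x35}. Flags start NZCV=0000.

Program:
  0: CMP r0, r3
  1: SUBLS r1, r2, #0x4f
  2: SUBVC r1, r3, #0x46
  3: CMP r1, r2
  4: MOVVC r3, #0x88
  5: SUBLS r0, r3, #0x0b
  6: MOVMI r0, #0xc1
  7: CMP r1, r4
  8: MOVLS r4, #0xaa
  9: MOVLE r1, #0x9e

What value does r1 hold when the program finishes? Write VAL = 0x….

VAL = 0x3f

[0] flags=0010 → (cmp)
[1] flags=0010 LS?F → skip
[2] flags=0010 VC?T → r1=0x3f
[3] flags=0000 → (cmp)
[4] flags=0000 VC?T → r3=0x88
[5] flags=0000 LS?T → r0=0x7d
[6] flags=0000 MI?F → skip
[7] flags=0010 → (cmp)
[8] flags=0010 LS?F → skip
[9] flags=0010 LE?F → skip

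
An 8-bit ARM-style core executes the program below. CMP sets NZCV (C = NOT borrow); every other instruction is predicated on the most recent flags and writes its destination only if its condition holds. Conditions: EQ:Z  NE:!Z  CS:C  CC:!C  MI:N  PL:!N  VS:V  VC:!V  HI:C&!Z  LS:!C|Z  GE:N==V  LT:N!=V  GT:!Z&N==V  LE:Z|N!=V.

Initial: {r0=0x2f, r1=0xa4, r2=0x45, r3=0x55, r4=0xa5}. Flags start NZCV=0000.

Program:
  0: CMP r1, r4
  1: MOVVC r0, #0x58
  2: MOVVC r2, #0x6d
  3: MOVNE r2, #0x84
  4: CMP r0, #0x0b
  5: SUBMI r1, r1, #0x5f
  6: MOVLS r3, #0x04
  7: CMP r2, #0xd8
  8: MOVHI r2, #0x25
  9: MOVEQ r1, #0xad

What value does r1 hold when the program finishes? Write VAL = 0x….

[0] flags=1000 → (cmp)
[1] flags=1000 VC?T → r0=0x58
[2] flags=1000 VC?T → r2=0x6d
[3] flags=1000 NE?T → r2=0x84
[4] flags=0010 → (cmp)
[5] flags=0010 MI?F → skip
[6] flags=0010 LS?F → skip
[7] flags=1000 → (cmp)
[8] flags=1000 HI?F → skip
[9] flags=1000 EQ?F → skip

VAL = 0xa4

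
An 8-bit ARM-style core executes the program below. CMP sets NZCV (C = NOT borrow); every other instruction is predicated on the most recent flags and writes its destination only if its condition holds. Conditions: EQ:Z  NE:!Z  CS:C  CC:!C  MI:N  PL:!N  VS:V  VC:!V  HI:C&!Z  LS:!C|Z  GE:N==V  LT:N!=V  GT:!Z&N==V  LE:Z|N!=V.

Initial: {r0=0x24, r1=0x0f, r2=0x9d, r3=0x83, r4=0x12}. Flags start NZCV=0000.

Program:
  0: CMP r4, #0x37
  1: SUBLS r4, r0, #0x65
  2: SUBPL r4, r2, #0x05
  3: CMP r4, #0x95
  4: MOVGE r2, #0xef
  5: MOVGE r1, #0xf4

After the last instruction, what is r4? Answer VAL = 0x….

VAL = 0xbf

0: ✓ CMP  NZCV=1000
1: ✓ SUBLS  r4←0xbf
2: · SUBPL
3: ✓ CMP  NZCV=0010
4: ✓ MOVGE  r2←0xef
5: ✓ MOVGE  r1←0xf4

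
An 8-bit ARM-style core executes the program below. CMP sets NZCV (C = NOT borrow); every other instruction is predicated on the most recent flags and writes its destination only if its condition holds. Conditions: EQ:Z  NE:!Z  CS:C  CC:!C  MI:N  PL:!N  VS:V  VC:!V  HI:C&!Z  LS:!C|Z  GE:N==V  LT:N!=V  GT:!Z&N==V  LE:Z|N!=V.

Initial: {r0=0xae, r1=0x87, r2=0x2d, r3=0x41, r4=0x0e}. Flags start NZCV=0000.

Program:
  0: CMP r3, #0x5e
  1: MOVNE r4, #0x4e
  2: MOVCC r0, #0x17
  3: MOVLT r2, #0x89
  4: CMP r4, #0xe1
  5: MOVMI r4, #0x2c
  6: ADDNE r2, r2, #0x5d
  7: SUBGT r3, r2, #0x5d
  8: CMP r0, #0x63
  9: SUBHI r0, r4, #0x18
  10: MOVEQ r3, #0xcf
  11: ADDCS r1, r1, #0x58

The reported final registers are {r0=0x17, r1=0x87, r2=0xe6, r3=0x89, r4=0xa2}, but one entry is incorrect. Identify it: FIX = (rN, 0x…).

[0] flags=1000 → (cmp)
[1] flags=1000 NE?T → r4=0x4e
[2] flags=1000 CC?T → r0=0x17
[3] flags=1000 LT?T → r2=0x89
[4] flags=0000 → (cmp)
[5] flags=0000 MI?F → skip
[6] flags=0000 NE?T → r2=0xe6
[7] flags=0000 GT?T → r3=0x89
[8] flags=1000 → (cmp)
[9] flags=1000 HI?F → skip
[10] flags=1000 EQ?F → skip
[11] flags=1000 CS?F → skip

FIX = (r4, 0x4e)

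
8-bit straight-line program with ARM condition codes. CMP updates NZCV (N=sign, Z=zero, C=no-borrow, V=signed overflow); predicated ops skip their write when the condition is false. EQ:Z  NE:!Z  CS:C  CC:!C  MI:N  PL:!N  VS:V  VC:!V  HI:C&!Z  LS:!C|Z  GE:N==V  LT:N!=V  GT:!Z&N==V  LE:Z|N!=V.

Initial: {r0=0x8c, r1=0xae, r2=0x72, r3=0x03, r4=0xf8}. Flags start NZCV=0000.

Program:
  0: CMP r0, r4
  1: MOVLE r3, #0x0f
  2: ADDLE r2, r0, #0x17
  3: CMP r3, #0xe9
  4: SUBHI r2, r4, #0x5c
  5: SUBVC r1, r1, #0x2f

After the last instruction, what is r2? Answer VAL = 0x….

0: ✓ CMP  NZCV=1000
1: ✓ MOVLE  r3←0x0f
2: ✓ ADDLE  r2←0xa3
3: ✓ CMP  NZCV=0000
4: · SUBHI
5: ✓ SUBVC  r1←0x7f

VAL = 0xa3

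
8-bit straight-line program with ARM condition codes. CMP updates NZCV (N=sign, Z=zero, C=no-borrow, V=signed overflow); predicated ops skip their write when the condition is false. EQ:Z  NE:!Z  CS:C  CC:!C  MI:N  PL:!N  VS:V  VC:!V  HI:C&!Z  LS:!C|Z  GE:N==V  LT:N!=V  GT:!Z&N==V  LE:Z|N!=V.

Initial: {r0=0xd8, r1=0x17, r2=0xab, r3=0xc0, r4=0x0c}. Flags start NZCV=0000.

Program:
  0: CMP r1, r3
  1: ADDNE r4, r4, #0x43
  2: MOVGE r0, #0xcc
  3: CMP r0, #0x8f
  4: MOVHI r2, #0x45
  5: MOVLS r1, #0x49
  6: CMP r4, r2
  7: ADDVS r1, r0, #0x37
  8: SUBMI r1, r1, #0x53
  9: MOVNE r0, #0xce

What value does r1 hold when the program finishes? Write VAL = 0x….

VAL = 0x17

0: ✓ CMP  NZCV=0000
1: ✓ ADDNE  r4←0x4f
2: ✓ MOVGE  r0←0xcc
3: ✓ CMP  NZCV=0010
4: ✓ MOVHI  r2←0x45
5: · MOVLS
6: ✓ CMP  NZCV=0010
7: · ADDVS
8: · SUBMI
9: ✓ MOVNE  r0←0xce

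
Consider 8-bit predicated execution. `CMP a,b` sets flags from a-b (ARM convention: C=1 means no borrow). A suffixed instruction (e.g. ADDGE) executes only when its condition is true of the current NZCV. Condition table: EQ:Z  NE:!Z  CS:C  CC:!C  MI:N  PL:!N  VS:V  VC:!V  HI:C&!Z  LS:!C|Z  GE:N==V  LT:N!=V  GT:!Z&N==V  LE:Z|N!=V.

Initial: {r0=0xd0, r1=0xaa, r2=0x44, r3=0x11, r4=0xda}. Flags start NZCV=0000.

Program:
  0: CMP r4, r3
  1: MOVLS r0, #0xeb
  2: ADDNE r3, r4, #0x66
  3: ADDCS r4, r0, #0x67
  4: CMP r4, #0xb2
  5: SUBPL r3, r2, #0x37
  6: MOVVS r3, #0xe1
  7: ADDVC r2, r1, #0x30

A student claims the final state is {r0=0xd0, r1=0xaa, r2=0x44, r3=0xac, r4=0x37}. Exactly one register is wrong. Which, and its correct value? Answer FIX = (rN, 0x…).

0: ✓ CMP  NZCV=1010
1: · MOVLS
2: ✓ ADDNE  r3←0x40
3: ✓ ADDCS  r4←0x37
4: ✓ CMP  NZCV=1001
5: · SUBPL
6: ✓ MOVVS  r3←0xe1
7: · ADDVC

FIX = (r3, 0xe1)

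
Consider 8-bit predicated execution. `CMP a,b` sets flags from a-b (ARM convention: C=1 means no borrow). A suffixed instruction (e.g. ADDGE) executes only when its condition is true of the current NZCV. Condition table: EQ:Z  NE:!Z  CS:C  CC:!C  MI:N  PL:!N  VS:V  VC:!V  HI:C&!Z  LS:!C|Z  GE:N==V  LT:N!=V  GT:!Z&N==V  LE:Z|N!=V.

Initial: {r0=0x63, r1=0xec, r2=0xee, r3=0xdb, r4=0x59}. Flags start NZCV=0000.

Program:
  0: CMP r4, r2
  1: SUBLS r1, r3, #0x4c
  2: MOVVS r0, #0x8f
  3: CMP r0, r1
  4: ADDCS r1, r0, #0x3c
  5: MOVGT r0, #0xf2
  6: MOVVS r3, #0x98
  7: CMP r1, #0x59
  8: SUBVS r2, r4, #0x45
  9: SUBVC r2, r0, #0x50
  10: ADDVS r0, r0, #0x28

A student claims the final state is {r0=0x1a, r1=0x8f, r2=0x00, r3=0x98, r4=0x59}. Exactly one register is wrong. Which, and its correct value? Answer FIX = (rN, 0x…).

0: ✓ CMP  NZCV=0000
1: ✓ SUBLS  r1←0x8f
2: · MOVVS
3: ✓ CMP  NZCV=1001
4: · ADDCS
5: ✓ MOVGT  r0←0xf2
6: ✓ MOVVS  r3←0x98
7: ✓ CMP  NZCV=0011
8: ✓ SUBVS  r2←0x14
9: · SUBVC
10: ✓ ADDVS  r0←0x1a

FIX = (r2, 0x14)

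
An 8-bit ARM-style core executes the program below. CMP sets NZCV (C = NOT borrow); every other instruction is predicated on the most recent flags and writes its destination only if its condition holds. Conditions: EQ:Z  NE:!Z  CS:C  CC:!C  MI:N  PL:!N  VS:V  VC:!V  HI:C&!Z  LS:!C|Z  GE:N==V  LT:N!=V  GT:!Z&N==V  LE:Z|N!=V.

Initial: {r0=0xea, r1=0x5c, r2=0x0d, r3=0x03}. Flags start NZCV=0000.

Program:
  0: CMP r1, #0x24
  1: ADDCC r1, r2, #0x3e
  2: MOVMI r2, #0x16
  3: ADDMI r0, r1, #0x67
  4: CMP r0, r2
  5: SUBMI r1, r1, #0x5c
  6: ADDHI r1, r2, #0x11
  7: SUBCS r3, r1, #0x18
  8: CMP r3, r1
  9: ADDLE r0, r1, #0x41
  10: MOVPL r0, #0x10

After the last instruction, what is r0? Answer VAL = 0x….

0: ✓ CMP  NZCV=0010
1: · ADDCC
2: · MOVMI
3: · ADDMI
4: ✓ CMP  NZCV=1010
5: ✓ SUBMI  r1←0x00
6: ✓ ADDHI  r1←0x1e
7: ✓ SUBCS  r3←0x06
8: ✓ CMP  NZCV=1000
9: ✓ ADDLE  r0←0x5f
10: · MOVPL

VAL = 0x5f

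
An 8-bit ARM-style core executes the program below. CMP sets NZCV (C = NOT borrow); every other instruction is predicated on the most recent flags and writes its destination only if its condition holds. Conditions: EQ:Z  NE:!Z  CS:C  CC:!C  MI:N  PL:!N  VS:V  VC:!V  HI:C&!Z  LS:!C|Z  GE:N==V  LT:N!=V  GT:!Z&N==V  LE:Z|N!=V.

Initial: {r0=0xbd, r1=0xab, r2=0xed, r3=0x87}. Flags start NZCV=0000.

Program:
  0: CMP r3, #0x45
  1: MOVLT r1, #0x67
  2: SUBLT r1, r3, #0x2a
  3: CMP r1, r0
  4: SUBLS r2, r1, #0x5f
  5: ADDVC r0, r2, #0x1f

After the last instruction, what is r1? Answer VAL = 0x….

VAL = 0x5d

0: ✓ CMP  NZCV=0011
1: ✓ MOVLT  r1←0x67
2: ✓ SUBLT  r1←0x5d
3: ✓ CMP  NZCV=1001
4: ✓ SUBLS  r2←0xfe
5: · ADDVC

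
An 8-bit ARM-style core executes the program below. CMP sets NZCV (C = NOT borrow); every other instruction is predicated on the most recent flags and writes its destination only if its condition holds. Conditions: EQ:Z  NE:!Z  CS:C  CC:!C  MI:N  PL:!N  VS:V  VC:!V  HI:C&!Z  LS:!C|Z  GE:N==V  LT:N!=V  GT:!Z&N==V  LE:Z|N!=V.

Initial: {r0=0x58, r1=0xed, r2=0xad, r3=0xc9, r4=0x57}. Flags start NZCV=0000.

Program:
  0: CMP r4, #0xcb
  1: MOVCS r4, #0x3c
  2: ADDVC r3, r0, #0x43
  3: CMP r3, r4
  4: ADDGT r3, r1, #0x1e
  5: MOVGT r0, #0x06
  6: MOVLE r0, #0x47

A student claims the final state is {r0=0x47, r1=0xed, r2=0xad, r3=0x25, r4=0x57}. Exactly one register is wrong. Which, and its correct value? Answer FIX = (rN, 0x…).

0: ✓ CMP  NZCV=1001
1: · MOVCS
2: · ADDVC
3: ✓ CMP  NZCV=0011
4: · ADDGT
5: · MOVGT
6: ✓ MOVLE  r0←0x47

FIX = (r3, 0xc9)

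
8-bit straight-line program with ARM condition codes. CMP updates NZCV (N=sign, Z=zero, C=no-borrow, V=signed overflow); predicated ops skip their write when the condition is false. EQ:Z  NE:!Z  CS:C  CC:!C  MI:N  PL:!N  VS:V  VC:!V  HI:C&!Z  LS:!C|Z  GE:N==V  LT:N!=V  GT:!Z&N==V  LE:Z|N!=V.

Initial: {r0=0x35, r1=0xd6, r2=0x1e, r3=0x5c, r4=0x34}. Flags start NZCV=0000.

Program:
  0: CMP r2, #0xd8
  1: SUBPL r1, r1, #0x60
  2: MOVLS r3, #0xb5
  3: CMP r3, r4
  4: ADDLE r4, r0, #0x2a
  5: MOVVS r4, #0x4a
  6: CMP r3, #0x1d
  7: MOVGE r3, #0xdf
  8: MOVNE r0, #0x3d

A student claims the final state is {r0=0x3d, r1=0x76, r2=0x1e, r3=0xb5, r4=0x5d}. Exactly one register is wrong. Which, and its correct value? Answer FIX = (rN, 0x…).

[0] flags=0000 → (cmp)
[1] flags=0000 PL?T → r1=0x76
[2] flags=0000 LS?T → r3=0xb5
[3] flags=1010 → (cmp)
[4] flags=1010 LE?T → r4=0x5f
[5] flags=1010 VS?F → skip
[6] flags=1010 → (cmp)
[7] flags=1010 GE?F → skip
[8] flags=1010 NE?T → r0=0x3d

FIX = (r4, 0x5f)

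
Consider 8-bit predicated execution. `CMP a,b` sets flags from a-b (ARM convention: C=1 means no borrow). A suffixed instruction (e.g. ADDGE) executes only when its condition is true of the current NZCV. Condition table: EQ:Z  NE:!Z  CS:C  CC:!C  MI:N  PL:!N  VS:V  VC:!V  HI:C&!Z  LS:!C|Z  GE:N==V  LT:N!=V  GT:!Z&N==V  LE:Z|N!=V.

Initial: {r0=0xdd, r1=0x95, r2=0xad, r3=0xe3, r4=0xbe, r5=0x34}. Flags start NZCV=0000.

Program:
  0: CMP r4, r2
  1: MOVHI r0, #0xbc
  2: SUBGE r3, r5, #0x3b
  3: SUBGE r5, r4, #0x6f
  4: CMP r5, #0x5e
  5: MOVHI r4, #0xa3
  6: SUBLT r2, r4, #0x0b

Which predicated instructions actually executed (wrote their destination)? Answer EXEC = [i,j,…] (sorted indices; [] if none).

[0] flags=0010 → (cmp)
[1] flags=0010 HI?T → r0=0xbc
[2] flags=0010 GE?T → r3=0xf9
[3] flags=0010 GE?T → r5=0x4f
[4] flags=1000 → (cmp)
[5] flags=1000 HI?F → skip
[6] flags=1000 LT?T → r2=0xb3

EXEC = [1,2,3,6]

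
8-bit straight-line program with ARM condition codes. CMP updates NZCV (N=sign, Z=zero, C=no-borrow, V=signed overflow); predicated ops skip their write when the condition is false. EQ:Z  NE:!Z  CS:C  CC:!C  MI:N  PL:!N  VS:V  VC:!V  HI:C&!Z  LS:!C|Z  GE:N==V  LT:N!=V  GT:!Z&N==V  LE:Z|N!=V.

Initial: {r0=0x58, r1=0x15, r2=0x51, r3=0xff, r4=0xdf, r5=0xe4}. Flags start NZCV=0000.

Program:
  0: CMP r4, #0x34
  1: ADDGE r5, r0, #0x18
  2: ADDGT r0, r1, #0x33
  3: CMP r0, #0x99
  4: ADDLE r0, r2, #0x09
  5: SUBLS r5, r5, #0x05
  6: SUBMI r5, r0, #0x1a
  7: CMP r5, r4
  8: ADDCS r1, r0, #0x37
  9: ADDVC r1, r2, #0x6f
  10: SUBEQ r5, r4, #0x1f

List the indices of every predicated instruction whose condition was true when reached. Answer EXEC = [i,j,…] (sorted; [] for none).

[0] flags=1010 → (cmp)
[1] flags=1010 GE?F → skip
[2] flags=1010 GT?F → skip
[3] flags=1001 → (cmp)
[4] flags=1001 LE?F → skip
[5] flags=1001 LS?T → r5=0xdf
[6] flags=1001 MI?T → r5=0x3e
[7] flags=0000 → (cmp)
[8] flags=0000 CS?F → skip
[9] flags=0000 VC?T → r1=0xc0
[10] flags=0000 EQ?F → skip

EXEC = [5,6,9]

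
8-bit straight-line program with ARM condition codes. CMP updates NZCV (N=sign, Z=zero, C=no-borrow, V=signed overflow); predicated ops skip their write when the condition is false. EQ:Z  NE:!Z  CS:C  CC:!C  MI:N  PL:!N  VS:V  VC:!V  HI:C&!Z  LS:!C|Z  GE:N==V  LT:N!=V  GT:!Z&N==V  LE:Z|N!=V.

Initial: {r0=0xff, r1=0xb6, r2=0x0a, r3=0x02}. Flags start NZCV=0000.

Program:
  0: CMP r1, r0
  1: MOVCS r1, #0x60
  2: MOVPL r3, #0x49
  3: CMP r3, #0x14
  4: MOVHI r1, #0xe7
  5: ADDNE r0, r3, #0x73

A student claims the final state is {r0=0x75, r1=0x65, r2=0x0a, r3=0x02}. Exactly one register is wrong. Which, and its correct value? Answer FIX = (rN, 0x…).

FIX = (r1, 0xb6)

[0] flags=1000 → (cmp)
[1] flags=1000 CS?F → skip
[2] flags=1000 PL?F → skip
[3] flags=1000 → (cmp)
[4] flags=1000 HI?F → skip
[5] flags=1000 NE?T → r0=0x75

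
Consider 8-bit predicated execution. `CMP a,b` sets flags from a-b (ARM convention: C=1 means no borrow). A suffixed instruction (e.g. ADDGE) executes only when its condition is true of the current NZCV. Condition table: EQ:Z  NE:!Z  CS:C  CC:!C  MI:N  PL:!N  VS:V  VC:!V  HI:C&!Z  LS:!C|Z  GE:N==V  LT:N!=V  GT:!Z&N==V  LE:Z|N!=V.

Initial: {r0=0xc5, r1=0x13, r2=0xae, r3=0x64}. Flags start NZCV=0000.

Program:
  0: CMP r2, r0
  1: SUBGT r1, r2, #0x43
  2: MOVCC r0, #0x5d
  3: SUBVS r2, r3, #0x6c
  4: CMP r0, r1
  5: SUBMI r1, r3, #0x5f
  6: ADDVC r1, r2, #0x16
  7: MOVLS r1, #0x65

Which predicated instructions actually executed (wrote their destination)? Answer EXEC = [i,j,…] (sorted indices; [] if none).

[0] flags=1000 → (cmp)
[1] flags=1000 GT?F → skip
[2] flags=1000 CC?T → r0=0x5d
[3] flags=1000 VS?F → skip
[4] flags=0010 → (cmp)
[5] flags=0010 MI?F → skip
[6] flags=0010 VC?T → r1=0xc4
[7] flags=0010 LS?F → skip

EXEC = [2,6]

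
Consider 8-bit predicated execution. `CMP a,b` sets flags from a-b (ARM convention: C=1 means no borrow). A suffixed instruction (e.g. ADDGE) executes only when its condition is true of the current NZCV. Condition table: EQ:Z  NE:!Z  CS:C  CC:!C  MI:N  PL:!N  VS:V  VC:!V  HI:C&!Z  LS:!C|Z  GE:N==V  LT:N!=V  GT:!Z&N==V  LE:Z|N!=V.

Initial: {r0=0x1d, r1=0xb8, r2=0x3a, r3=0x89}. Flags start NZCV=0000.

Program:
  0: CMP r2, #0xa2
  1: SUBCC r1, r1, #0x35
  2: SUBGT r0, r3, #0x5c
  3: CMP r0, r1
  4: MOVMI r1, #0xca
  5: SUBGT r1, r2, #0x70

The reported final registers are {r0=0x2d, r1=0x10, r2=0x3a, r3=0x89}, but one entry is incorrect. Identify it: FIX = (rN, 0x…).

[0] flags=1001 → (cmp)
[1] flags=1001 CC?T → r1=0x83
[2] flags=1001 GT?T → r0=0x2d
[3] flags=1001 → (cmp)
[4] flags=1001 MI?T → r1=0xca
[5] flags=1001 GT?T → r1=0xca

FIX = (r1, 0xca)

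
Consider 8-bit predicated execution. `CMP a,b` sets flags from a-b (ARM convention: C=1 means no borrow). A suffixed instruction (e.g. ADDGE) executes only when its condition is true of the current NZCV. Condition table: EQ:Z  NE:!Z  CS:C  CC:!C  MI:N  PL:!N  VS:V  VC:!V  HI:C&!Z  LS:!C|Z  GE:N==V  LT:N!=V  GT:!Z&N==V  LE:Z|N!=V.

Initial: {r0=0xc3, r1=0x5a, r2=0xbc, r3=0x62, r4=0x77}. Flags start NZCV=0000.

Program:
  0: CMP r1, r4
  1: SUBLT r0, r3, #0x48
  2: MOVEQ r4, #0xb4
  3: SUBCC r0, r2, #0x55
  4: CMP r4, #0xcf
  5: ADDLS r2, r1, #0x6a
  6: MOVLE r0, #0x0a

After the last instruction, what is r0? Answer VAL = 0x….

0: ✓ CMP  NZCV=1000
1: ✓ SUBLT  r0←0x1a
2: · MOVEQ
3: ✓ SUBCC  r0←0x67
4: ✓ CMP  NZCV=1001
5: ✓ ADDLS  r2←0xc4
6: · MOVLE

VAL = 0x67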